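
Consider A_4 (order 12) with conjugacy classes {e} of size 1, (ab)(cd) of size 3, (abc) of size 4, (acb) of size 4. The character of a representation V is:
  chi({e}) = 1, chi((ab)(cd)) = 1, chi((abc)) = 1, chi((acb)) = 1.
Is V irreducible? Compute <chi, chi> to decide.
Irreducible: <chi, chi> = 1.

Proof sketch: <chi, chi> = (1/|G|) sum_C |C| * |chi(C)|^2 = (1/12)[1*|1|^2 + 3*|1|^2 + 4*|1|^2 + 4*|1|^2]
  = (1/12)[(1) + (3) + (4) + (4)] = 12/12 = 1.
(Exp terms are combined using exp(i*s)*conj(exp(i*t)) = exp(i*(s-t)), and sums of them are collapsed using the identity that for every m > 1 the m distinct m-th roots of unity sum to 0, e.g. 1 + exp(2*I*pi/3) + exp(-2*I*pi/3) = 0.)
A character is irreducible iff <chi, chi> = 1, so this representation is irreducible.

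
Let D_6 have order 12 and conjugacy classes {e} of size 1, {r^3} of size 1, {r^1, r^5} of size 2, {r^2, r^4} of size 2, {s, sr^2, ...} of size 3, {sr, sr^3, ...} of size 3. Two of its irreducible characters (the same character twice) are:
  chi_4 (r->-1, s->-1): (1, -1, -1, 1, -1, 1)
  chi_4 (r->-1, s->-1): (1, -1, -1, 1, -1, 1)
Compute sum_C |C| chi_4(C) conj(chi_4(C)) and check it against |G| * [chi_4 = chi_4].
Sum = 12 = |G| = 12; so <chi_4, chi_4> = 1 (norm-1 confirms irreducibility).

Solution. Compute term by term over conjugacy classes (|C| * chi_4(C) * conj(chi_4(C))):
  1*(1)*conj(1) + 1*(-1)*conj(-1) + 2*(-1)*conj(-1) + 2*(1)*conj(1) + 3*(-1)*conj(-1) + 3*(1)*conj(1)
  = (1) + (1) + (2) + (2) + (3) + (3)
  = 12.
Dividing by |G| = 12 gives 12/12 = 1, matching the row-orthogonality relation <chi_4, chi_4> = [chi_4 = chi_4].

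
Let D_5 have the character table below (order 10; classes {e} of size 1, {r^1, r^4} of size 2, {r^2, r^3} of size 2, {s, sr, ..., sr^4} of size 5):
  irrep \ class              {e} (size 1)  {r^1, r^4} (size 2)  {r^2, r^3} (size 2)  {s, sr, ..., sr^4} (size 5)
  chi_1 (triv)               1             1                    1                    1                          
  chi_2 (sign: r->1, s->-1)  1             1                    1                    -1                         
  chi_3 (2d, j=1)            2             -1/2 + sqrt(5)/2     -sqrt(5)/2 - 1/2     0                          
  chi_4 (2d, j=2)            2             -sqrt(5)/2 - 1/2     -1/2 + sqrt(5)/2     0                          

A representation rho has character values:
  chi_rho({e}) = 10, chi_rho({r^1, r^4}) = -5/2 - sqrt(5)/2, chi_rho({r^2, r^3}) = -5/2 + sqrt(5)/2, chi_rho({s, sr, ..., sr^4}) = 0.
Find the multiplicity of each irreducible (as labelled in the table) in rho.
Multiplicities: chi_1: 0, chi_2: 0, chi_3: 2, chi_4: 3.

Use <chi_rho, chi> = (1/|G|) sum_C |C| * chi_rho(C) * conj(chi(C)) with |G| = 10 for each irreducible chi in the table:
  <chi_rho, chi_1> = (1/10)[1*(10)*conj(1) + 2*(-5/2 - sqrt(5)/2)*conj(1) + 2*(-5/2 + sqrt(5)/2)*conj(1) + 5*(0)*conj(1)]
      = (1/10)[(10) + (-5 - sqrt(5)) + (-5 + sqrt(5)) + (0)] = 0/10 = 0
  <chi_rho, chi_2> = (1/10)[1*(10)*conj(1) + 2*(-5/2 - sqrt(5)/2)*conj(1) + 2*(-5/2 + sqrt(5)/2)*conj(1) + 5*(0)*conj(-1)]
      = (1/10)[(10) + (-5 - sqrt(5)) + (-5 + sqrt(5)) + (0)] = 0/10 = 0
  <chi_rho, chi_3> = (1/10)[1*(10)*conj(2) + 2*(-5/2 - sqrt(5)/2)*conj(-1/2 + sqrt(5)/2) + 2*(-5/2 + sqrt(5)/2)*conj(-sqrt(5)/2 - 1/2) + 5*(0)*conj(0)]
      = (1/10)[(20) + (-2*sqrt(5)) + (2*sqrt(5)) + (0)] = 20/10 = 2
  <chi_rho, chi_4> = (1/10)[1*(10)*conj(2) + 2*(-5/2 - sqrt(5)/2)*conj(-sqrt(5)/2 - 1/2) + 2*(-5/2 + sqrt(5)/2)*conj(-1/2 + sqrt(5)/2) + 5*(0)*conj(0)]
      = (1/10)[(20) + (5 + 3*sqrt(5)) + (5 - 3*sqrt(5)) + (0)] = 30/10 = 3
Dimension check: dim(rho) = sum (mult * dim) = 0*1 + 0*1 + 2*2 + 3*2 = 10 = chi_rho(e) = 10.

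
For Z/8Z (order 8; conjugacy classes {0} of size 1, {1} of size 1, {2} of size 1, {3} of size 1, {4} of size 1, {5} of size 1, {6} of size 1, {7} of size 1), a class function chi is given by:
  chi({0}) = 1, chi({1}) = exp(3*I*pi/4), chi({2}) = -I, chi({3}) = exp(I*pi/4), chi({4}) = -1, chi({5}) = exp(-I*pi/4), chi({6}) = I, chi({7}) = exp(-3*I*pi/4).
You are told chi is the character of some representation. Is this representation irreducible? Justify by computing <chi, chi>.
Irreducible: <chi, chi> = 1.

Why: <chi, chi> = (1/|G|) sum_C |C| * |chi(C)|^2 = (1/8)[1*|1|^2 + 1*|exp(3*I*pi/4)|^2 + 1*|-I|^2 + 1*|exp(I*pi/4)|^2 + 1*|-1|^2 + 1*|exp(-I*pi/4)|^2 + 1*|I|^2 + 1*|exp(-3*I*pi/4)|^2]
  = (1/8)[(1) + (1) + (1) + (1) + (1) + (1) + (1) + (1)] = 8/8 = 1.
(Exp terms are combined using exp(i*s)*conj(exp(i*t)) = exp(i*(s-t)), and sums of them are collapsed using the identity that for every m > 1 the m distinct m-th roots of unity sum to 0, e.g. 1 + exp(2*I*pi/3) + exp(-2*I*pi/3) = 0.)
A character is irreducible iff <chi, chi> = 1, so this representation is irreducible.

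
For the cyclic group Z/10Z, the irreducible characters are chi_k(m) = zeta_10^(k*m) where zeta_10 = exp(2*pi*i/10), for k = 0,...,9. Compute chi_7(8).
chi_7(8) = zeta_10^56 = exp(-4*I*pi/5)

Justification: chi_7(8) = zeta_10^(7*8) = zeta_10^56. Since zeta_10^10 = 1, this equals zeta_10^6 = exp(2*pi*i*6/10) = exp(-4*I*pi/5).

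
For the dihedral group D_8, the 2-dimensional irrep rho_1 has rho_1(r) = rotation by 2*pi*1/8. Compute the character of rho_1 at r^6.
chi_{rho_1}(r^6) = 2*cos(2*pi*1*6/8) = 0

Solution. rho_1(r^6) is rotation by angle 2*pi*1*6/8, whose trace is 2*cos(2*pi*1*6/8) = 0.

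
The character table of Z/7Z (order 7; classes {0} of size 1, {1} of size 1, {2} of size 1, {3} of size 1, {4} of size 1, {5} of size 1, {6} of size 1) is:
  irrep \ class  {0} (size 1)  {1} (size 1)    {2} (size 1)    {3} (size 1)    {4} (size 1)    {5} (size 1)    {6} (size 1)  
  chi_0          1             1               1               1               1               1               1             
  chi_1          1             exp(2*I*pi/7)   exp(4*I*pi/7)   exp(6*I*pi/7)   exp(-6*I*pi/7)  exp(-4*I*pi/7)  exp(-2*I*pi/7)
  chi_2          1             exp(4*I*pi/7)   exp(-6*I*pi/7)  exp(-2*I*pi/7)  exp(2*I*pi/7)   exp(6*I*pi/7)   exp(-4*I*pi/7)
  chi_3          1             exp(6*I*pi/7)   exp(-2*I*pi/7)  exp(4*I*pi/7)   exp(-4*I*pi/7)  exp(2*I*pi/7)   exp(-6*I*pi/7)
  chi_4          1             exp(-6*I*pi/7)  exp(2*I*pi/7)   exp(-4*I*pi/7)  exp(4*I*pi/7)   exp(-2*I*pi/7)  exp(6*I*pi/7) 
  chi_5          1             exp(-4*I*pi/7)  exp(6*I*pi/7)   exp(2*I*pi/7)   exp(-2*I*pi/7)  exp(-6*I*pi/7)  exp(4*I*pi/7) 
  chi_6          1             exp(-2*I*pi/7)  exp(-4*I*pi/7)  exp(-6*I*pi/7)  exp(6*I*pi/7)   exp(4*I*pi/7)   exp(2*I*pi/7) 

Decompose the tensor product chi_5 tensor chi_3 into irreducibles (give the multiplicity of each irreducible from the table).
chi_5 tensor chi_3 = chi_1 (all other irreducibles have multiplicity 0).

Reasoning: The character of a tensor product is the pointwise product (chi_5 * chi_3)(C) = chi_5(C) * chi_3(C):
  {0}: (1)*(1), {1}: (exp(-4*I*pi/7))*(exp(6*I*pi/7)), {2}: (exp(6*I*pi/7))*(exp(-2*I*pi/7)), {3}: (exp(2*I*pi/7))*(exp(4*I*pi/7)), {4}: (exp(-2*I*pi/7))*(exp(-4*I*pi/7)), {5}: (exp(-6*I*pi/7))*(exp(2*I*pi/7)), {6}: (exp(4*I*pi/7))*(exp(-6*I*pi/7))
so (chi_5 * chi_3) takes values
  {0} -> 1, {1} -> exp(2*I*pi/7), {2} -> exp(4*I*pi/7), {3} -> exp(6*I*pi/7), {4} -> exp(-6*I*pi/7), {5} -> exp(-4*I*pi/7), {6} -> exp(-2*I*pi/7).
Now take the inner product of this character with each irreducible chi from the table, <chi_5*chi_3, chi> = (1/7) sum_C |C| (chi_5*chi_3)(C) conj(chi(C)):
  <chi_5*chi_3, chi_0> = (1/7)[1*(1)*conj(1) + 1*(exp(2*I*pi/7))*conj(1) + 1*(exp(4*I*pi/7))*conj(1) + 1*(exp(6*I*pi/7))*conj(1) + 1*(exp(-6*I*pi/7))*conj(1) + 1*(exp(-4*I*pi/7))*conj(1) + 1*(exp(-2*I*pi/7))*conj(1)]
      = (1/7)[(1) + (exp(2*I*pi/7)) + (exp(4*I*pi/7)) + (exp(6*I*pi/7)) + (exp(-6*I*pi/7)) + (exp(-4*I*pi/7)) + (exp(-2*I*pi/7))] = 0/7 = 0
  <chi_5*chi_3, chi_1> = (1/7)[1*(1)*conj(1) + 1*(exp(2*I*pi/7))*conj(exp(2*I*pi/7)) + 1*(exp(4*I*pi/7))*conj(exp(4*I*pi/7)) + 1*(exp(6*I*pi/7))*conj(exp(6*I*pi/7)) + 1*(exp(-6*I*pi/7))*conj(exp(-6*I*pi/7)) + 1*(exp(-4*I*pi/7))*conj(exp(-4*I*pi/7)) + 1*(exp(-2*I*pi/7))*conj(exp(-2*I*pi/7))]
      = (1/7)[(1) + (1) + (1) + (1) + (1) + (1) + (1)] = 7/7 = 1
  <chi_5*chi_3, chi_2> = (1/7)[1*(1)*conj(1) + 1*(exp(2*I*pi/7))*conj(exp(4*I*pi/7)) + 1*(exp(4*I*pi/7))*conj(exp(-6*I*pi/7)) + 1*(exp(6*I*pi/7))*conj(exp(-2*I*pi/7)) + 1*(exp(-6*I*pi/7))*conj(exp(2*I*pi/7)) + 1*(exp(-4*I*pi/7))*conj(exp(6*I*pi/7)) + 1*(exp(-2*I*pi/7))*conj(exp(-4*I*pi/7))]
      = (1/7)[(1) + (exp(-2*I*pi/7)) + (exp(-4*I*pi/7)) + (exp(-6*I*pi/7)) + (exp(6*I*pi/7)) + (exp(4*I*pi/7)) + (exp(2*I*pi/7))] = 0/7 = 0
  <chi_5*chi_3, chi_3> = (1/7)[1*(1)*conj(1) + 1*(exp(2*I*pi/7))*conj(exp(6*I*pi/7)) + 1*(exp(4*I*pi/7))*conj(exp(-2*I*pi/7)) + 1*(exp(6*I*pi/7))*conj(exp(4*I*pi/7)) + 1*(exp(-6*I*pi/7))*conj(exp(-4*I*pi/7)) + 1*(exp(-4*I*pi/7))*conj(exp(2*I*pi/7)) + 1*(exp(-2*I*pi/7))*conj(exp(-6*I*pi/7))]
      = (1/7)[(1) + (exp(-4*I*pi/7)) + (exp(6*I*pi/7)) + (exp(2*I*pi/7)) + (exp(-2*I*pi/7)) + (exp(-6*I*pi/7)) + (exp(4*I*pi/7))] = 0/7 = 0
  <chi_5*chi_3, chi_4> = (1/7)[1*(1)*conj(1) + 1*(exp(2*I*pi/7))*conj(exp(-6*I*pi/7)) + 1*(exp(4*I*pi/7))*conj(exp(2*I*pi/7)) + 1*(exp(6*I*pi/7))*conj(exp(-4*I*pi/7)) + 1*(exp(-6*I*pi/7))*conj(exp(4*I*pi/7)) + 1*(exp(-4*I*pi/7))*conj(exp(-2*I*pi/7)) + 1*(exp(-2*I*pi/7))*conj(exp(6*I*pi/7))]
      = (1/7)[(1) + (exp(-6*I*pi/7)) + (exp(2*I*pi/7)) + (exp(-4*I*pi/7)) + (exp(4*I*pi/7)) + (exp(-2*I*pi/7)) + (exp(6*I*pi/7))] = 0/7 = 0
  <chi_5*chi_3, chi_5> = (1/7)[1*(1)*conj(1) + 1*(exp(2*I*pi/7))*conj(exp(-4*I*pi/7)) + 1*(exp(4*I*pi/7))*conj(exp(6*I*pi/7)) + 1*(exp(6*I*pi/7))*conj(exp(2*I*pi/7)) + 1*(exp(-6*I*pi/7))*conj(exp(-2*I*pi/7)) + 1*(exp(-4*I*pi/7))*conj(exp(-6*I*pi/7)) + 1*(exp(-2*I*pi/7))*conj(exp(4*I*pi/7))]
      = (1/7)[(1) + (exp(6*I*pi/7)) + (exp(-2*I*pi/7)) + (exp(4*I*pi/7)) + (exp(-4*I*pi/7)) + (exp(2*I*pi/7)) + (exp(-6*I*pi/7))] = 0/7 = 0
  <chi_5*chi_3, chi_6> = (1/7)[1*(1)*conj(1) + 1*(exp(2*I*pi/7))*conj(exp(-2*I*pi/7)) + 1*(exp(4*I*pi/7))*conj(exp(-4*I*pi/7)) + 1*(exp(6*I*pi/7))*conj(exp(-6*I*pi/7)) + 1*(exp(-6*I*pi/7))*conj(exp(6*I*pi/7)) + 1*(exp(-4*I*pi/7))*conj(exp(4*I*pi/7)) + 1*(exp(-2*I*pi/7))*conj(exp(2*I*pi/7))]
      = (1/7)[(1) + (exp(4*I*pi/7)) + (exp(-6*I*pi/7)) + (exp(-2*I*pi/7)) + (exp(2*I*pi/7)) + (exp(6*I*pi/7)) + (exp(-4*I*pi/7))] = 0/7 = 0
(Exp terms are combined using exp(i*s)*conj(exp(i*t)) = exp(i*(s-t)), and sums of them are collapsed using the identity that for every m > 1 the m distinct m-th roots of unity sum to 0, e.g. 1 + exp(2*I*pi/3) + exp(-2*I*pi/3) = 0.)
Hence the multiplicities are chi_1: 1. Dimension check: dim(chi_5)*dim(chi_3) = 1*1 = 1 and sum (mult * dim) = 1*1 = 1.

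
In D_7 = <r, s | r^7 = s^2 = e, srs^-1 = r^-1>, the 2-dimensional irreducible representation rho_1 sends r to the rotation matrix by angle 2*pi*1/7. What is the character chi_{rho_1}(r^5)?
chi_{rho_1}(r^5) = 2*cos(2*pi*1*5/7) = -2*cos(3*pi/7)

Argument: rho_1(r^5) is rotation by angle 2*pi*1*5/7, whose trace is 2*cos(2*pi*1*5/7) = -2*cos(3*pi/7).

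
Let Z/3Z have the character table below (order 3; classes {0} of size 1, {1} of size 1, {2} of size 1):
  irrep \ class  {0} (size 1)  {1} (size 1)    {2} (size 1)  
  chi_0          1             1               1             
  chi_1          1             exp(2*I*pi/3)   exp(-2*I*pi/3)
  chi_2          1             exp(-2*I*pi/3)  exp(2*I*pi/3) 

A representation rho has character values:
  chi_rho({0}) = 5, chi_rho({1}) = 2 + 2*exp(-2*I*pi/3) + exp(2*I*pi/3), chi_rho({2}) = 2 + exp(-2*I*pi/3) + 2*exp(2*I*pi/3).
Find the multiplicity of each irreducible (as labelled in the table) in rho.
Multiplicities: chi_0: 2, chi_1: 1, chi_2: 2.

Explanation: Use <chi_rho, chi> = (1/|G|) sum_C |C| * chi_rho(C) * conj(chi(C)) with |G| = 3 for each irreducible chi in the table:
  <chi_rho, chi_0> = (1/3)[1*(5)*conj(1) + 1*(2 + 2*exp(-2*I*pi/3) + exp(2*I*pi/3))*conj(1) + 1*(2 + exp(-2*I*pi/3) + 2*exp(2*I*pi/3))*conj(1)]
      = (1/3)[(5) + (2 + 2*exp(-2*I*pi/3) + exp(2*I*pi/3)) + (2 + exp(-2*I*pi/3) + 2*exp(2*I*pi/3))] = 6/3 = 2
  <chi_rho, chi_1> = (1/3)[1*(5)*conj(1) + 1*(2 + 2*exp(-2*I*pi/3) + exp(2*I*pi/3))*conj(exp(2*I*pi/3)) + 1*(2 + exp(-2*I*pi/3) + 2*exp(2*I*pi/3))*conj(exp(-2*I*pi/3))]
      = (1/3)[(5) + (-1) + (-1)] = 3/3 = 1
  <chi_rho, chi_2> = (1/3)[1*(5)*conj(1) + 1*(2 + 2*exp(-2*I*pi/3) + exp(2*I*pi/3))*conj(exp(-2*I*pi/3)) + 1*(2 + exp(-2*I*pi/3) + 2*exp(2*I*pi/3))*conj(exp(2*I*pi/3))]
      = (1/3)[(5) + (2 + exp(-2*I*pi/3) + 2*exp(2*I*pi/3)) + (2 + 2*exp(-2*I*pi/3) + exp(2*I*pi/3))] = 6/3 = 2
(Exp terms are combined using exp(i*s)*conj(exp(i*t)) = exp(i*(s-t)), and sums of them are collapsed using the identity that for every m > 1 the m distinct m-th roots of unity sum to 0, e.g. 1 + exp(2*I*pi/3) + exp(-2*I*pi/3) = 0.)
Dimension check: dim(rho) = sum (mult * dim) = 2*1 + 1*1 + 2*1 = 5 = chi_rho(e) = 5.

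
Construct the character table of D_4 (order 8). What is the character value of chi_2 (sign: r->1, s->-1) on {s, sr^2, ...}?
Conjugacy classes: {e} of size 1, {r^2} of size 1, {r^1, r^3} of size 2, {s, sr^2, ...} of size 2, {sr, sr^3, ...} of size 2.
Character table:
  irrep \ class              {e} (size 1)  {r^2} (size 1)  {r^1, r^3} (size 2)  {s, sr^2, ...} (size 2)  {sr, sr^3, ...} (size 2)
  chi_1 (triv)               1             1               1                    1                        1                       
  chi_2 (sign: r->1, s->-1)  1             1               1                    -1                       -1                      
  chi_3 (r->-1, s->1)        1             1               -1                   1                        -1                      
  chi_4 (r->-1, s->-1)       1             1               -1                   -1                       1                       
  chi_5 (2d, j=1)            2             -2              0                    0                        0                       

Spot check: chi_2 (sign: r->1, s->-1) on {s, sr^2, ...} = -1.

Justification: D_4 has order 2*4 = 8 with 5 conjugacy classes, hence 5 irreducibles. Sum of squared dims 1 + 1 + 1 + 1 + 4 = 8 = |G|. Linear characters come from the abelianisation; the 2-dimensional irreps have character r^k -> 2*cos(2*pi*j*k/4), reflections -> 0.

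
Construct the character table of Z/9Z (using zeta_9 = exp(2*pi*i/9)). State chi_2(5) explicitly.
Character table of Z/9Z (irreps indexed chi_0,...,chi_8 with chi_k(m) = zeta_9^(k*m), zeta_9 = exp(2*pi*i/9)):
  irrep \ class  {0} (size 1)  {1} (size 1)    {2} (size 1)    {3} (size 1)    {4} (size 1)    {5} (size 1)    {6} (size 1)    {7} (size 1)    {8} (size 1)  
  chi_0          1             1               1               1               1               1               1               1               1             
  chi_1          1             exp(2*I*pi/9)   exp(4*I*pi/9)   exp(2*I*pi/3)   exp(8*I*pi/9)   exp(-8*I*pi/9)  exp(-2*I*pi/3)  exp(-4*I*pi/9)  exp(-2*I*pi/9)
  chi_2          1             exp(4*I*pi/9)   exp(8*I*pi/9)   exp(-2*I*pi/3)  exp(-2*I*pi/9)  exp(2*I*pi/9)   exp(2*I*pi/3)   exp(-8*I*pi/9)  exp(-4*I*pi/9)
  chi_3          1             exp(2*I*pi/3)   exp(-2*I*pi/3)  1               exp(2*I*pi/3)   exp(-2*I*pi/3)  1               exp(2*I*pi/3)   exp(-2*I*pi/3)
  chi_4          1             exp(8*I*pi/9)   exp(-2*I*pi/9)  exp(2*I*pi/3)   exp(-4*I*pi/9)  exp(4*I*pi/9)   exp(-2*I*pi/3)  exp(2*I*pi/9)   exp(-8*I*pi/9)
  chi_5          1             exp(-8*I*pi/9)  exp(2*I*pi/9)   exp(-2*I*pi/3)  exp(4*I*pi/9)   exp(-4*I*pi/9)  exp(2*I*pi/3)   exp(-2*I*pi/9)  exp(8*I*pi/9) 
  chi_6          1             exp(-2*I*pi/3)  exp(2*I*pi/3)   1               exp(-2*I*pi/3)  exp(2*I*pi/3)   1               exp(-2*I*pi/3)  exp(2*I*pi/3) 
  chi_7          1             exp(-4*I*pi/9)  exp(-8*I*pi/9)  exp(2*I*pi/3)   exp(2*I*pi/9)   exp(-2*I*pi/9)  exp(-2*I*pi/3)  exp(8*I*pi/9)   exp(4*I*pi/9) 
  chi_8          1             exp(-2*I*pi/9)  exp(-4*I*pi/9)  exp(-2*I*pi/3)  exp(-8*I*pi/9)  exp(8*I*pi/9)   exp(2*I*pi/3)   exp(4*I*pi/9)   exp(2*I*pi/9) 

Spot check: chi_2(5) = zeta_9^(2*5) = zeta_9^10 = exp(2*I*pi/9).

Justification: Z/9Z is abelian, so all 9 irreducible complex representations are 1-dimensional. They are given by chi_k(m) = zeta_9^(k*m) for k = 0,...,8. Row orthogonality: sum_m chi_k(m) conj(chi_l(m)) = 9 * [k = l].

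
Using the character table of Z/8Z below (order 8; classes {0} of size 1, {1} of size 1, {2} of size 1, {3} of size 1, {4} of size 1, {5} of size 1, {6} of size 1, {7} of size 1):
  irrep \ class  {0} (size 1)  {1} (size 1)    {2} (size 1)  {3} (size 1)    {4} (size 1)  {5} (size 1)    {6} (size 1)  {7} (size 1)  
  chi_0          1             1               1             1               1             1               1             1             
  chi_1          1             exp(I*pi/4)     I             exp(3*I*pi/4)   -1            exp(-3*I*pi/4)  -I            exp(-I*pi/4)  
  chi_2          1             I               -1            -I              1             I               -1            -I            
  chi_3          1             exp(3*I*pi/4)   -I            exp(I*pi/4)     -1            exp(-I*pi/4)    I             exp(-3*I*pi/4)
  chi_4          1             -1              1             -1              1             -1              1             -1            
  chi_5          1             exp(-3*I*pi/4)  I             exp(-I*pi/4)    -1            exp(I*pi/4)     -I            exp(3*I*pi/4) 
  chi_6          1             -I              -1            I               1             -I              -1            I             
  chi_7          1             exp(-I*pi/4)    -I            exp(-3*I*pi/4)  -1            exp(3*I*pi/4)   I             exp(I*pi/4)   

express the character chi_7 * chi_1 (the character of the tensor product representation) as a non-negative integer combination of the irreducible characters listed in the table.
chi_7 tensor chi_1 = chi_0 (all other irreducibles have multiplicity 0).

Derivation: The character of a tensor product is the pointwise product (chi_7 * chi_1)(C) = chi_7(C) * chi_1(C):
  {0}: (1)*(1), {1}: (exp(-I*pi/4))*(exp(I*pi/4)), {2}: (-I)*(I), {3}: (exp(-3*I*pi/4))*(exp(3*I*pi/4)), {4}: (-1)*(-1), {5}: (exp(3*I*pi/4))*(exp(-3*I*pi/4)), {6}: (I)*(-I), {7}: (exp(I*pi/4))*(exp(-I*pi/4))
so (chi_7 * chi_1) takes values
  {0} -> 1, {1} -> 1, {2} -> 1, {3} -> 1, {4} -> 1, {5} -> 1, {6} -> 1, {7} -> 1.
Now take the inner product of this character with each irreducible chi from the table, <chi_7*chi_1, chi> = (1/8) sum_C |C| (chi_7*chi_1)(C) conj(chi(C)):
  <chi_7*chi_1, chi_0> = (1/8)[1*(1)*conj(1) + 1*(1)*conj(1) + 1*(1)*conj(1) + 1*(1)*conj(1) + 1*(1)*conj(1) + 1*(1)*conj(1) + 1*(1)*conj(1) + 1*(1)*conj(1)]
      = (1/8)[(1) + (1) + (1) + (1) + (1) + (1) + (1) + (1)] = 8/8 = 1
  <chi_7*chi_1, chi_1> = (1/8)[1*(1)*conj(1) + 1*(1)*conj(exp(I*pi/4)) + 1*(1)*conj(I) + 1*(1)*conj(exp(3*I*pi/4)) + 1*(1)*conj(-1) + 1*(1)*conj(exp(-3*I*pi/4)) + 1*(1)*conj(-I) + 1*(1)*conj(exp(-I*pi/4))]
      = (1/8)[(1) + (exp(-I*pi/4)) + (-I) + (exp(-3*I*pi/4)) + (-1) + (exp(3*I*pi/4)) + (I) + (exp(I*pi/4))] = 0/8 = 0
  <chi_7*chi_1, chi_2> = (1/8)[1*(1)*conj(1) + 1*(1)*conj(I) + 1*(1)*conj(-1) + 1*(1)*conj(-I) + 1*(1)*conj(1) + 1*(1)*conj(I) + 1*(1)*conj(-1) + 1*(1)*conj(-I)]
      = (1/8)[(1) + (-I) + (-1) + (I) + (1) + (-I) + (-1) + (I)] = 0/8 = 0
  <chi_7*chi_1, chi_3> = (1/8)[1*(1)*conj(1) + 1*(1)*conj(exp(3*I*pi/4)) + 1*(1)*conj(-I) + 1*(1)*conj(exp(I*pi/4)) + 1*(1)*conj(-1) + 1*(1)*conj(exp(-I*pi/4)) + 1*(1)*conj(I) + 1*(1)*conj(exp(-3*I*pi/4))]
      = (1/8)[(1) + (exp(-3*I*pi/4)) + (I) + (exp(-I*pi/4)) + (-1) + (exp(I*pi/4)) + (-I) + (exp(3*I*pi/4))] = 0/8 = 0
  <chi_7*chi_1, chi_4> = (1/8)[1*(1)*conj(1) + 1*(1)*conj(-1) + 1*(1)*conj(1) + 1*(1)*conj(-1) + 1*(1)*conj(1) + 1*(1)*conj(-1) + 1*(1)*conj(1) + 1*(1)*conj(-1)]
      = (1/8)[(1) + (-1) + (1) + (-1) + (1) + (-1) + (1) + (-1)] = 0/8 = 0
  <chi_7*chi_1, chi_5> = (1/8)[1*(1)*conj(1) + 1*(1)*conj(exp(-3*I*pi/4)) + 1*(1)*conj(I) + 1*(1)*conj(exp(-I*pi/4)) + 1*(1)*conj(-1) + 1*(1)*conj(exp(I*pi/4)) + 1*(1)*conj(-I) + 1*(1)*conj(exp(3*I*pi/4))]
      = (1/8)[(1) + (exp(3*I*pi/4)) + (-I) + (exp(I*pi/4)) + (-1) + (exp(-I*pi/4)) + (I) + (exp(-3*I*pi/4))] = 0/8 = 0
  <chi_7*chi_1, chi_6> = (1/8)[1*(1)*conj(1) + 1*(1)*conj(-I) + 1*(1)*conj(-1) + 1*(1)*conj(I) + 1*(1)*conj(1) + 1*(1)*conj(-I) + 1*(1)*conj(-1) + 1*(1)*conj(I)]
      = (1/8)[(1) + (I) + (-1) + (-I) + (1) + (I) + (-1) + (-I)] = 0/8 = 0
  <chi_7*chi_1, chi_7> = (1/8)[1*(1)*conj(1) + 1*(1)*conj(exp(-I*pi/4)) + 1*(1)*conj(-I) + 1*(1)*conj(exp(-3*I*pi/4)) + 1*(1)*conj(-1) + 1*(1)*conj(exp(3*I*pi/4)) + 1*(1)*conj(I) + 1*(1)*conj(exp(I*pi/4))]
      = (1/8)[(1) + (exp(I*pi/4)) + (I) + (exp(3*I*pi/4)) + (-1) + (exp(-3*I*pi/4)) + (-I) + (exp(-I*pi/4))] = 0/8 = 0
(Exp terms are combined using exp(i*s)*conj(exp(i*t)) = exp(i*(s-t)), and sums of them are collapsed using the identity that for every m > 1 the m distinct m-th roots of unity sum to 0, e.g. 1 + exp(2*I*pi/3) + exp(-2*I*pi/3) = 0.)
Hence the multiplicities are chi_0: 1. Dimension check: dim(chi_7)*dim(chi_1) = 1*1 = 1 and sum (mult * dim) = 1*1 = 1.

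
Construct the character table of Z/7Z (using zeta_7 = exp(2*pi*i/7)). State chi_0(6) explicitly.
Character table of Z/7Z (irreps indexed chi_0,...,chi_6 with chi_k(m) = zeta_7^(k*m), zeta_7 = exp(2*pi*i/7)):
  irrep \ class  {0} (size 1)  {1} (size 1)    {2} (size 1)    {3} (size 1)    {4} (size 1)    {5} (size 1)    {6} (size 1)  
  chi_0          1             1               1               1               1               1               1             
  chi_1          1             exp(2*I*pi/7)   exp(4*I*pi/7)   exp(6*I*pi/7)   exp(-6*I*pi/7)  exp(-4*I*pi/7)  exp(-2*I*pi/7)
  chi_2          1             exp(4*I*pi/7)   exp(-6*I*pi/7)  exp(-2*I*pi/7)  exp(2*I*pi/7)   exp(6*I*pi/7)   exp(-4*I*pi/7)
  chi_3          1             exp(6*I*pi/7)   exp(-2*I*pi/7)  exp(4*I*pi/7)   exp(-4*I*pi/7)  exp(2*I*pi/7)   exp(-6*I*pi/7)
  chi_4          1             exp(-6*I*pi/7)  exp(2*I*pi/7)   exp(-4*I*pi/7)  exp(4*I*pi/7)   exp(-2*I*pi/7)  exp(6*I*pi/7) 
  chi_5          1             exp(-4*I*pi/7)  exp(6*I*pi/7)   exp(2*I*pi/7)   exp(-2*I*pi/7)  exp(-6*I*pi/7)  exp(4*I*pi/7) 
  chi_6          1             exp(-2*I*pi/7)  exp(-4*I*pi/7)  exp(-6*I*pi/7)  exp(6*I*pi/7)   exp(4*I*pi/7)   exp(2*I*pi/7) 

Spot check: chi_0(6) = zeta_7^(0*6) = zeta_7^0 = 1.

Reasoning: Z/7Z is abelian, so all 7 irreducible complex representations are 1-dimensional. They are given by chi_k(m) = zeta_7^(k*m) for k = 0,...,6. Row orthogonality: sum_m chi_k(m) conj(chi_l(m)) = 7 * [k = l].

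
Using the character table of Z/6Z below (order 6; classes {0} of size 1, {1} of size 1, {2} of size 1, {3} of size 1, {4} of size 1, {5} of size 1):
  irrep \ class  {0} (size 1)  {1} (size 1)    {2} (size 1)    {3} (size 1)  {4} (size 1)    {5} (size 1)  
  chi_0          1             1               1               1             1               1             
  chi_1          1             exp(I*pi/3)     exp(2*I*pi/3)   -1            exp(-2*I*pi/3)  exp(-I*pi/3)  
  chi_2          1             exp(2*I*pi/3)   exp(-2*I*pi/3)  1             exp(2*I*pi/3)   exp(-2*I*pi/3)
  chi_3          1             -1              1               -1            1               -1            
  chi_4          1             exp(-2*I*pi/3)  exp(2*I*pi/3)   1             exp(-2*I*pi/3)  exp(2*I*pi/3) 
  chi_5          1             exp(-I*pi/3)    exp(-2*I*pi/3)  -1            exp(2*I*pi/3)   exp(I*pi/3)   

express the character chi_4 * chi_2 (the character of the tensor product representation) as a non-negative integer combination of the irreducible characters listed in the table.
chi_4 tensor chi_2 = chi_0 (all other irreducibles have multiplicity 0).

The character of a tensor product is the pointwise product (chi_4 * chi_2)(C) = chi_4(C) * chi_2(C):
  {0}: (1)*(1), {1}: (exp(-2*I*pi/3))*(exp(2*I*pi/3)), {2}: (exp(2*I*pi/3))*(exp(-2*I*pi/3)), {3}: (1)*(1), {4}: (exp(-2*I*pi/3))*(exp(2*I*pi/3)), {5}: (exp(2*I*pi/3))*(exp(-2*I*pi/3))
so (chi_4 * chi_2) takes values
  {0} -> 1, {1} -> 1, {2} -> 1, {3} -> 1, {4} -> 1, {5} -> 1.
Now take the inner product of this character with each irreducible chi from the table, <chi_4*chi_2, chi> = (1/6) sum_C |C| (chi_4*chi_2)(C) conj(chi(C)):
  <chi_4*chi_2, chi_0> = (1/6)[1*(1)*conj(1) + 1*(1)*conj(1) + 1*(1)*conj(1) + 1*(1)*conj(1) + 1*(1)*conj(1) + 1*(1)*conj(1)]
      = (1/6)[(1) + (1) + (1) + (1) + (1) + (1)] = 6/6 = 1
  <chi_4*chi_2, chi_1> = (1/6)[1*(1)*conj(1) + 1*(1)*conj(exp(I*pi/3)) + 1*(1)*conj(exp(2*I*pi/3)) + 1*(1)*conj(-1) + 1*(1)*conj(exp(-2*I*pi/3)) + 1*(1)*conj(exp(-I*pi/3))]
      = (1/6)[(1) + (exp(-I*pi/3)) + (exp(-2*I*pi/3)) + (-1) + (exp(2*I*pi/3)) + (exp(I*pi/3))] = 0/6 = 0
  <chi_4*chi_2, chi_2> = (1/6)[1*(1)*conj(1) + 1*(1)*conj(exp(2*I*pi/3)) + 1*(1)*conj(exp(-2*I*pi/3)) + 1*(1)*conj(1) + 1*(1)*conj(exp(2*I*pi/3)) + 1*(1)*conj(exp(-2*I*pi/3))]
      = (1/6)[(1) + (exp(-2*I*pi/3)) + (exp(2*I*pi/3)) + (1) + (exp(-2*I*pi/3)) + (exp(2*I*pi/3))] = 0/6 = 0
  <chi_4*chi_2, chi_3> = (1/6)[1*(1)*conj(1) + 1*(1)*conj(-1) + 1*(1)*conj(1) + 1*(1)*conj(-1) + 1*(1)*conj(1) + 1*(1)*conj(-1)]
      = (1/6)[(1) + (-1) + (1) + (-1) + (1) + (-1)] = 0/6 = 0
  <chi_4*chi_2, chi_4> = (1/6)[1*(1)*conj(1) + 1*(1)*conj(exp(-2*I*pi/3)) + 1*(1)*conj(exp(2*I*pi/3)) + 1*(1)*conj(1) + 1*(1)*conj(exp(-2*I*pi/3)) + 1*(1)*conj(exp(2*I*pi/3))]
      = (1/6)[(1) + (exp(2*I*pi/3)) + (exp(-2*I*pi/3)) + (1) + (exp(2*I*pi/3)) + (exp(-2*I*pi/3))] = 0/6 = 0
  <chi_4*chi_2, chi_5> = (1/6)[1*(1)*conj(1) + 1*(1)*conj(exp(-I*pi/3)) + 1*(1)*conj(exp(-2*I*pi/3)) + 1*(1)*conj(-1) + 1*(1)*conj(exp(2*I*pi/3)) + 1*(1)*conj(exp(I*pi/3))]
      = (1/6)[(1) + (exp(I*pi/3)) + (exp(2*I*pi/3)) + (-1) + (exp(-2*I*pi/3)) + (exp(-I*pi/3))] = 0/6 = 0
(Exp terms are combined using exp(i*s)*conj(exp(i*t)) = exp(i*(s-t)), and sums of them are collapsed using the identity that for every m > 1 the m distinct m-th roots of unity sum to 0, e.g. 1 + exp(2*I*pi/3) + exp(-2*I*pi/3) = 0.)
Hence the multiplicities are chi_0: 1. Dimension check: dim(chi_4)*dim(chi_2) = 1*1 = 1 and sum (mult * dim) = 1*1 = 1.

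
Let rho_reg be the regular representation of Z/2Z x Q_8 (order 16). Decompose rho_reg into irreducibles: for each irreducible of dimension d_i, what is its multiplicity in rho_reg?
Each irreducible V_i of dimension d_i appears with multiplicity d_i, i.e. rho_reg = (direct sum over all irreducibles V_i) d_i V_i. The irreducible dimensions for Z/2Z x Q_8 are 1, 1, 1, 1, 1, 1, 1, 1, 2, 2: 8 irreducibles of dimension 1, each with multiplicity 1; 2 irreducibles of dimension 2, each with multiplicity 2. Total dimension 8*1*1 + 2*2*2 = 16 = |G|.

Working: General theorem: in the regular representation of a finite group G, each irreducible appears with multiplicity equal to its dimension. Check: dim(rho_reg) = sum d_i^2 = 1 + 1 + 1 + 1 + 1 + 1 + 1 + 1 + 4 + 4 = 16 = |G|.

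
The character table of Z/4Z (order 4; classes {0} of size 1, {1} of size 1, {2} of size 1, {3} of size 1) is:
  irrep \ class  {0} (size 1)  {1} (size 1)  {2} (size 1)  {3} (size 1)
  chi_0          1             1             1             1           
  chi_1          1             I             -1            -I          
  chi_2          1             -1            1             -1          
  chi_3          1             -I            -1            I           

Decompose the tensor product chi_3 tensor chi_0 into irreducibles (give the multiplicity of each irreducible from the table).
chi_3 tensor chi_0 = chi_3 (all other irreducibles have multiplicity 0).

Reasoning: The character of a tensor product is the pointwise product (chi_3 * chi_0)(C) = chi_3(C) * chi_0(C):
  {0}: (1)*(1), {1}: (-I)*(1), {2}: (-1)*(1), {3}: (I)*(1)
so (chi_3 * chi_0) takes values
  {0} -> 1, {1} -> -I, {2} -> -1, {3} -> I.
Now take the inner product of this character with each irreducible chi from the table, <chi_3*chi_0, chi> = (1/4) sum_C |C| (chi_3*chi_0)(C) conj(chi(C)):
  <chi_3*chi_0, chi_0> = (1/4)[1*(1)*conj(1) + 1*(-I)*conj(1) + 1*(-1)*conj(1) + 1*(I)*conj(1)]
      = (1/4)[(1) + (-I) + (-1) + (I)] = 0/4 = 0
  <chi_3*chi_0, chi_1> = (1/4)[1*(1)*conj(1) + 1*(-I)*conj(I) + 1*(-1)*conj(-1) + 1*(I)*conj(-I)]
      = (1/4)[(1) + (-1) + (1) + (-1)] = 0/4 = 0
  <chi_3*chi_0, chi_2> = (1/4)[1*(1)*conj(1) + 1*(-I)*conj(-1) + 1*(-1)*conj(1) + 1*(I)*conj(-1)]
      = (1/4)[(1) + (I) + (-1) + (-I)] = 0/4 = 0
  <chi_3*chi_0, chi_3> = (1/4)[1*(1)*conj(1) + 1*(-I)*conj(-I) + 1*(-1)*conj(-1) + 1*(I)*conj(I)]
      = (1/4)[(1) + (1) + (1) + (1)] = 4/4 = 1
(Exp terms are combined using exp(i*s)*conj(exp(i*t)) = exp(i*(s-t)), and sums of them are collapsed using the identity that for every m > 1 the m distinct m-th roots of unity sum to 0, e.g. 1 + exp(2*I*pi/3) + exp(-2*I*pi/3) = 0.)
Hence the multiplicities are chi_3: 1. Dimension check: dim(chi_3)*dim(chi_0) = 1*1 = 1 and sum (mult * dim) = 1*1 = 1.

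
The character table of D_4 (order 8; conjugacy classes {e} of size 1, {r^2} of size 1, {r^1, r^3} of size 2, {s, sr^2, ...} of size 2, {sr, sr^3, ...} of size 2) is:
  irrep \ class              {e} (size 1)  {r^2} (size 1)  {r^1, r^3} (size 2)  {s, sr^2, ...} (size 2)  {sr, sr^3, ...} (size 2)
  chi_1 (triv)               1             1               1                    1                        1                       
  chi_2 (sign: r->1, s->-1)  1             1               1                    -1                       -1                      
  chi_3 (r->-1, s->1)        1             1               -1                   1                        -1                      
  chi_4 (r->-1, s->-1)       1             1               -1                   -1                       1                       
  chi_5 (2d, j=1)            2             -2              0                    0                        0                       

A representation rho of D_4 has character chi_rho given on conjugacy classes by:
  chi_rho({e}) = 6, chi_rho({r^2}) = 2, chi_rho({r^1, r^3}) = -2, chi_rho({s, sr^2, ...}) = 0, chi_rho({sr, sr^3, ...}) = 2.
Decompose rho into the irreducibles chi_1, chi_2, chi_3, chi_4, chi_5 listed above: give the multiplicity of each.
Multiplicities: chi_1: 1, chi_2: 0, chi_3: 1, chi_4: 2, chi_5: 1.

Explanation: Use <chi_rho, chi> = (1/|G|) sum_C |C| * chi_rho(C) * conj(chi(C)) with |G| = 8 for each irreducible chi in the table:
  <chi_rho, chi_1> = (1/8)[1*(6)*conj(1) + 1*(2)*conj(1) + 2*(-2)*conj(1) + 2*(0)*conj(1) + 2*(2)*conj(1)]
      = (1/8)[(6) + (2) + (-4) + (0) + (4)] = 8/8 = 1
  <chi_rho, chi_2> = (1/8)[1*(6)*conj(1) + 1*(2)*conj(1) + 2*(-2)*conj(1) + 2*(0)*conj(-1) + 2*(2)*conj(-1)]
      = (1/8)[(6) + (2) + (-4) + (0) + (-4)] = 0/8 = 0
  <chi_rho, chi_3> = (1/8)[1*(6)*conj(1) + 1*(2)*conj(1) + 2*(-2)*conj(-1) + 2*(0)*conj(1) + 2*(2)*conj(-1)]
      = (1/8)[(6) + (2) + (4) + (0) + (-4)] = 8/8 = 1
  <chi_rho, chi_4> = (1/8)[1*(6)*conj(1) + 1*(2)*conj(1) + 2*(-2)*conj(-1) + 2*(0)*conj(-1) + 2*(2)*conj(1)]
      = (1/8)[(6) + (2) + (4) + (0) + (4)] = 16/8 = 2
  <chi_rho, chi_5> = (1/8)[1*(6)*conj(2) + 1*(2)*conj(-2) + 2*(-2)*conj(0) + 2*(0)*conj(0) + 2*(2)*conj(0)]
      = (1/8)[(12) + (-4) + (0) + (0) + (0)] = 8/8 = 1
Dimension check: dim(rho) = sum (mult * dim) = 1*1 + 0*1 + 1*1 + 2*1 + 1*2 = 6 = chi_rho(e) = 6.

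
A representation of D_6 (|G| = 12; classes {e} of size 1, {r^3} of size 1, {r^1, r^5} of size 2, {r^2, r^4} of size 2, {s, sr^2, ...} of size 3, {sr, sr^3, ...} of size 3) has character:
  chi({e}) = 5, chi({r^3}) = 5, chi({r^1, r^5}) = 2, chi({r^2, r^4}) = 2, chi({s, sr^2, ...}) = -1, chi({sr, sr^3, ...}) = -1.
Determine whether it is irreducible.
Not irreducible (reducible): <chi, chi> = 6 > 1.

Justification: <chi, chi> = (1/|G|) sum_C |C| * |chi(C)|^2 = (1/12)[1*|5|^2 + 1*|5|^2 + 2*|2|^2 + 2*|2|^2 + 3*|-1|^2 + 3*|-1|^2]
  = (1/12)[(25) + (25) + (8) + (8) + (3) + (3)] = 72/12 = 6.
A character is irreducible iff <chi, chi> = 1, so this representation is reducible.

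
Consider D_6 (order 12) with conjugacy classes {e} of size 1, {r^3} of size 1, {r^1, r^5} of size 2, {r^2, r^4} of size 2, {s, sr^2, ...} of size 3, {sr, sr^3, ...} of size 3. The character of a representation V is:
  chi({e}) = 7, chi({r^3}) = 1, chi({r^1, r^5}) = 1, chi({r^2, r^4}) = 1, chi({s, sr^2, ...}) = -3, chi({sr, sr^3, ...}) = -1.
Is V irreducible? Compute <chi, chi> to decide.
Not irreducible (reducible): <chi, chi> = 7 > 1.

Solution. <chi, chi> = (1/|G|) sum_C |C| * |chi(C)|^2 = (1/12)[1*|7|^2 + 1*|1|^2 + 2*|1|^2 + 2*|1|^2 + 3*|-3|^2 + 3*|-1|^2]
  = (1/12)[(49) + (1) + (2) + (2) + (27) + (3)] = 84/12 = 7.
A character is irreducible iff <chi, chi> = 1, so this representation is reducible.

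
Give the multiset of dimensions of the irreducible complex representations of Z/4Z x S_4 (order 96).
Dimensions: 1, 1, 1, 1, 1, 1, 1, 1, 2, 2, 2, 2, 3, 3, 3, 3, 3, 3, 3, 3

Why: There are 20 irreducibles (= number of conjugacy classes). Their dimensions d_i satisfy sum d_i^2 = |G| = 96: 1 + 1 + 1 + 1 + 1 + 1 + 1 + 1 + 4 + 4 + 4 + 4 + 9 + 9 + 9 + 9 + 9 + 9 + 9 + 9 = 96. (For the product with Z/4Z: each of the 4 1-dim characters of Z/4Z tensors with each irrep of S_4, giving 4 copies of each S_4-dimension.)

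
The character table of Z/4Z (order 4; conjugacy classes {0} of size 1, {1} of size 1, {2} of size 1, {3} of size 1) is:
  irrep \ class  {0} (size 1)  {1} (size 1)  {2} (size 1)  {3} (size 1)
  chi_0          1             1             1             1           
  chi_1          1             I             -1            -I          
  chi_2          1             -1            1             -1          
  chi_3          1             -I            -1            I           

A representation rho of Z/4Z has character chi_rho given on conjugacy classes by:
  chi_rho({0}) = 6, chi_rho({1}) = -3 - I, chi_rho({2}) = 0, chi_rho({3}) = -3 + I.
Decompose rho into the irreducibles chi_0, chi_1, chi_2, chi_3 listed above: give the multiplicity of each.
Multiplicities: chi_0: 0, chi_1: 1, chi_2: 3, chi_3: 2.

Details: Use <chi_rho, chi> = (1/|G|) sum_C |C| * chi_rho(C) * conj(chi(C)) with |G| = 4 for each irreducible chi in the table:
  <chi_rho, chi_0> = (1/4)[1*(6)*conj(1) + 1*(-3 - I)*conj(1) + 1*(0)*conj(1) + 1*(-3 + I)*conj(1)]
      = (1/4)[(6) + (-3 - I) + (0) + (-3 + I)] = 0/4 = 0
  <chi_rho, chi_1> = (1/4)[1*(6)*conj(1) + 1*(-3 - I)*conj(I) + 1*(0)*conj(-1) + 1*(-3 + I)*conj(-I)]
      = (1/4)[(6) + (-1 + 3*I) + (0) + (-1 - 3*I)] = 4/4 = 1
  <chi_rho, chi_2> = (1/4)[1*(6)*conj(1) + 1*(-3 - I)*conj(-1) + 1*(0)*conj(1) + 1*(-3 + I)*conj(-1)]
      = (1/4)[(6) + (3 + I) + (0) + (3 - I)] = 12/4 = 3
  <chi_rho, chi_3> = (1/4)[1*(6)*conj(1) + 1*(-3 - I)*conj(-I) + 1*(0)*conj(-1) + 1*(-3 + I)*conj(I)]
      = (1/4)[(6) + (1 - 3*I) + (0) + (1 + 3*I)] = 8/4 = 2
(Exp terms are combined using exp(i*s)*conj(exp(i*t)) = exp(i*(s-t)), and sums of them are collapsed using the identity that for every m > 1 the m distinct m-th roots of unity sum to 0, e.g. 1 + exp(2*I*pi/3) + exp(-2*I*pi/3) = 0.)
Dimension check: dim(rho) = sum (mult * dim) = 0*1 + 1*1 + 3*1 + 2*1 = 6 = chi_rho(e) = 6.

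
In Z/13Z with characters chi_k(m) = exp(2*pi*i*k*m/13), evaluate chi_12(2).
chi_12(2) = zeta_13^24 = exp(-4*I*pi/13)

chi_12(2) = zeta_13^(12*2) = zeta_13^24. Since zeta_13^13 = 1, this equals zeta_13^11 = exp(2*pi*i*11/13) = exp(-4*I*pi/13).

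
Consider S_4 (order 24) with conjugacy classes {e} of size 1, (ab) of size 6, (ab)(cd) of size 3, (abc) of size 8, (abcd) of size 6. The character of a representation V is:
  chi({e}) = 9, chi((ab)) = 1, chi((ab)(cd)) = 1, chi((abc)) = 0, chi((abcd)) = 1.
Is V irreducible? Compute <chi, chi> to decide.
Not irreducible (reducible): <chi, chi> = 4 > 1.

Details: <chi, chi> = (1/|G|) sum_C |C| * |chi(C)|^2 = (1/24)[1*|9|^2 + 6*|1|^2 + 3*|1|^2 + 8*|0|^2 + 6*|1|^2]
  = (1/24)[(81) + (6) + (3) + (0) + (6)] = 96/24 = 4.
A character is irreducible iff <chi, chi> = 1, so this representation is reducible.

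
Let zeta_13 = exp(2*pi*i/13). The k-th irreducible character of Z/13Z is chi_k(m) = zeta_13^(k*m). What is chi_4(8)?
chi_4(8) = zeta_13^32 = exp(12*I*pi/13)

Proof sketch: chi_4(8) = zeta_13^(4*8) = zeta_13^32. Since zeta_13^13 = 1, this equals zeta_13^6 = exp(2*pi*i*6/13) = exp(12*I*pi/13).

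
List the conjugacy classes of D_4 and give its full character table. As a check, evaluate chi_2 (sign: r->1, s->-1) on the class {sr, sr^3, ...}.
Conjugacy classes: {e} of size 1, {r^2} of size 1, {r^1, r^3} of size 2, {s, sr^2, ...} of size 2, {sr, sr^3, ...} of size 2.
Character table:
  irrep \ class              {e} (size 1)  {r^2} (size 1)  {r^1, r^3} (size 2)  {s, sr^2, ...} (size 2)  {sr, sr^3, ...} (size 2)
  chi_1 (triv)               1             1               1                    1                        1                       
  chi_2 (sign: r->1, s->-1)  1             1               1                    -1                       -1                      
  chi_3 (r->-1, s->1)        1             1               -1                   1                        -1                      
  chi_4 (r->-1, s->-1)       1             1               -1                   -1                       1                       
  chi_5 (2d, j=1)            2             -2              0                    0                        0                       

Spot check: chi_2 (sign: r->1, s->-1) on {sr, sr^3, ...} = -1.

Why: D_4 has order 2*4 = 8 with 5 conjugacy classes, hence 5 irreducibles. Sum of squared dims 1 + 1 + 1 + 1 + 4 = 8 = |G|. Linear characters come from the abelianisation; the 2-dimensional irreps have character r^k -> 2*cos(2*pi*j*k/4), reflections -> 0.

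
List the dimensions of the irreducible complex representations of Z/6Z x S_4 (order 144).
Dimensions: 1, 1, 1, 1, 1, 1, 1, 1, 1, 1, 1, 1, 2, 2, 2, 2, 2, 2, 3, 3, 3, 3, 3, 3, 3, 3, 3, 3, 3, 3

Proof sketch: There are 30 irreducibles (= number of conjugacy classes). Their dimensions d_i satisfy sum d_i^2 = |G| = 144: 1 + 1 + 1 + 1 + 1 + 1 + 1 + 1 + 1 + 1 + 1 + 1 + 4 + 4 + 4 + 4 + 4 + 4 + 9 + 9 + 9 + 9 + 9 + 9 + 9 + 9 + 9 + 9 + 9 + 9 = 144. (For the product with Z/6Z: each of the 6 1-dim characters of Z/6Z tensors with each irrep of S_4, giving 6 copies of each S_4-dimension.)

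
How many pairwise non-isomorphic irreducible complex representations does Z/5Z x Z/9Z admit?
45

The number of irreducible complex representations of a finite group equals its number of conjugacy classes. Z/5Z x Z/9Z is abelian of order 45, so every element is its own conjugacy class: 45 classes, so Z/5Z x Z/9Z (order 45) has exactly 45 irreducible complex representations.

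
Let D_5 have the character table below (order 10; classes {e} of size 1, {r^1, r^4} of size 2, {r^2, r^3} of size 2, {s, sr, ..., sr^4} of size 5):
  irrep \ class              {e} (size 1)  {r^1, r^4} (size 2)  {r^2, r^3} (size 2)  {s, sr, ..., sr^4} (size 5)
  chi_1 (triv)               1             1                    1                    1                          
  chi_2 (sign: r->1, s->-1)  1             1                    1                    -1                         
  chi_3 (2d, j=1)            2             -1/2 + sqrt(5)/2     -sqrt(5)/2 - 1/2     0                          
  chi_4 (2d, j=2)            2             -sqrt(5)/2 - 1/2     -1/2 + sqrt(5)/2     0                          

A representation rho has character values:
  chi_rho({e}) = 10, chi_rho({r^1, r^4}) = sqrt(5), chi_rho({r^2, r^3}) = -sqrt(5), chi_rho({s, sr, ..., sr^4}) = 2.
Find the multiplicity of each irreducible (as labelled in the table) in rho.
Multiplicities: chi_1: 2, chi_2: 0, chi_3: 3, chi_4: 1.

Use <chi_rho, chi> = (1/|G|) sum_C |C| * chi_rho(C) * conj(chi(C)) with |G| = 10 for each irreducible chi in the table:
  <chi_rho, chi_1> = (1/10)[1*(10)*conj(1) + 2*(sqrt(5))*conj(1) + 2*(-sqrt(5))*conj(1) + 5*(2)*conj(1)]
      = (1/10)[(10) + (2*sqrt(5)) + (-2*sqrt(5)) + (10)] = 20/10 = 2
  <chi_rho, chi_2> = (1/10)[1*(10)*conj(1) + 2*(sqrt(5))*conj(1) + 2*(-sqrt(5))*conj(1) + 5*(2)*conj(-1)]
      = (1/10)[(10) + (2*sqrt(5)) + (-2*sqrt(5)) + (-10)] = 0/10 = 0
  <chi_rho, chi_3> = (1/10)[1*(10)*conj(2) + 2*(sqrt(5))*conj(-1/2 + sqrt(5)/2) + 2*(-sqrt(5))*conj(-sqrt(5)/2 - 1/2) + 5*(2)*conj(0)]
      = (1/10)[(20) + (5 - sqrt(5)) + (sqrt(5) + 5) + (0)] = 30/10 = 3
  <chi_rho, chi_4> = (1/10)[1*(10)*conj(2) + 2*(sqrt(5))*conj(-sqrt(5)/2 - 1/2) + 2*(-sqrt(5))*conj(-1/2 + sqrt(5)/2) + 5*(2)*conj(0)]
      = (1/10)[(20) + (-5 - sqrt(5)) + (-5 + sqrt(5)) + (0)] = 10/10 = 1
Dimension check: dim(rho) = sum (mult * dim) = 2*1 + 0*1 + 3*2 + 1*2 = 10 = chi_rho(e) = 10.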